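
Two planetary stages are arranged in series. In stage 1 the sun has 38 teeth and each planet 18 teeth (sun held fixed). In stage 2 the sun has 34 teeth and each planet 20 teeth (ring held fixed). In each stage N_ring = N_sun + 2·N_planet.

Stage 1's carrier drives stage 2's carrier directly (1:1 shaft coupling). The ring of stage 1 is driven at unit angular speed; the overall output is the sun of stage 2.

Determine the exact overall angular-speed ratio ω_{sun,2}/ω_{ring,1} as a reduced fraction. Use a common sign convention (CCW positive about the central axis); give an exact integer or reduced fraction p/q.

999/476

Stage 1: N_ring = 38 + 2·18 = 74
Stage 1: 38(ω_s−ω_c) = −74(ω_r−ω_c),  ω_s=0, ω_r=1
Stage 1: 38(0−ω_c) = −74(1−ω_c)  ⇒  112ω_c = 74  ⇒  ω_c = 37/56
  ⇒ ω_c¹/ω_r¹ = 37/56
Stage 2: N_ring = 34 + 2·20 = 74
Stage 2: 34(ω_s−ω_c) = −74(ω_r−ω_c),  ω_r=0, ω_c=1
Stage 2: ω_s = 1 − (74/34)(0−1) = 54/17
  ⇒ ω_s²/ω_c² = 54/17
Coupling ω_c² = ω_c¹ ⇒ overall = 37/56 × 54/17 = 999/476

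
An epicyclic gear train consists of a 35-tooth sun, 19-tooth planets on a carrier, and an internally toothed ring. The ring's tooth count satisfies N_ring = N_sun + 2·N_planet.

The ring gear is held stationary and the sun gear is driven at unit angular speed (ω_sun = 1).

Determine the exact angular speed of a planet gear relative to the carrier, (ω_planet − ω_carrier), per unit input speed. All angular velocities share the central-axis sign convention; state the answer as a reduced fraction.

N_ring = 35 + 2·19 = 73
35(ω_s−ω_c) = −73(ω_r−ω_c),  ω_r=0, ω_s=1
35(1−ω_c) = −73(0−ω_c)  ⇒  108ω_c = 35  ⇒  ω_c = 35/108
sun–planet: 35·(1−35/108) = −19·(ω_p−ω_c)  ⇒  ω_p−ω_c = −(35/19)·(73/108) = -2555/2052

-2555/2052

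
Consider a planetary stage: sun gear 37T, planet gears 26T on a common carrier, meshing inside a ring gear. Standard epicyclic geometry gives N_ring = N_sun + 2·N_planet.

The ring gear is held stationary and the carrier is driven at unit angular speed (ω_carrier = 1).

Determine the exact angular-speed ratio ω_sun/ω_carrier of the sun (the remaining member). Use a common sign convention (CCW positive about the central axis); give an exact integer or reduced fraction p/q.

126/37

N_ring = 37 + 2·26 = 89
37(ω_s−ω_c) = −89(ω_r−ω_c),  ω_r=0, ω_c=1
ω_s = 1 − (89/37)(0−1) = 126/37
ω_s/ω_c = 126/37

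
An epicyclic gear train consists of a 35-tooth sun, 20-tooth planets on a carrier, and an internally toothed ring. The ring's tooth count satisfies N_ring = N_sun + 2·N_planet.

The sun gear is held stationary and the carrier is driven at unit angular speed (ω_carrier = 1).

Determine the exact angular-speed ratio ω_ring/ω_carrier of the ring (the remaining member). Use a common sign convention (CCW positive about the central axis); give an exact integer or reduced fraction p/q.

22/15

N_ring = 35 + 2·20 = 75
35(ω_s−ω_c) = −75(ω_r−ω_c),  ω_s=0, ω_c=1
ω_r = 1 − (35/75)(0−1) = 22/15
ω_r/ω_c = 22/15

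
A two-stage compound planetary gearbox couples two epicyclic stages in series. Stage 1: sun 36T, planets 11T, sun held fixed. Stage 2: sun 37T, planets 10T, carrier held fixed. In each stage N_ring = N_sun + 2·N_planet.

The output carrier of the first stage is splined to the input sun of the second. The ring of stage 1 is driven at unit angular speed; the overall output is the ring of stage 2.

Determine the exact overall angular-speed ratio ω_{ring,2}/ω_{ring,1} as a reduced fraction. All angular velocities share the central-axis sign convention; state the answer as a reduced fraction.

-1073/2679

Stage 1: N_ring = 36 + 2·11 = 58
Stage 1: 36(ω_s−ω_c) = −58(ω_r−ω_c),  ω_s=0, ω_r=1
Stage 1: 36(0−ω_c) = −58(1−ω_c)  ⇒  94ω_c = 58  ⇒  ω_c = 29/47
  ⇒ ω_c¹/ω_r¹ = 29/47
Stage 2: N_ring = 37 + 2·10 = 57
Stage 2: 37(ω_s−ω_c) = −57(ω_r−ω_c),  ω_c=0, ω_s=1
Stage 2: ω_r = 0 − (37/57)(1−0) = -37/57
  ⇒ ω_r²/ω_s² = -37/57
Coupling ω_s² = ω_c¹ ⇒ overall = 29/47 × -37/57 = -1073/2679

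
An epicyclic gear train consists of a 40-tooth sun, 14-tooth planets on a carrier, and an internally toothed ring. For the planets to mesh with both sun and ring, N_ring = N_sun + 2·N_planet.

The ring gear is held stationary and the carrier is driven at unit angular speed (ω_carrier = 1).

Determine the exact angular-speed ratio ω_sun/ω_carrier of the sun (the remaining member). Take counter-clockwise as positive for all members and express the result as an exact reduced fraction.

27/10

N_ring = 40 + 2·14 = 68
40(ω_s−ω_c) = −68(ω_r−ω_c),  ω_r=0, ω_c=1
ω_s = 1 − (68/40)(0−1) = 27/10
ω_s/ω_c = 27/10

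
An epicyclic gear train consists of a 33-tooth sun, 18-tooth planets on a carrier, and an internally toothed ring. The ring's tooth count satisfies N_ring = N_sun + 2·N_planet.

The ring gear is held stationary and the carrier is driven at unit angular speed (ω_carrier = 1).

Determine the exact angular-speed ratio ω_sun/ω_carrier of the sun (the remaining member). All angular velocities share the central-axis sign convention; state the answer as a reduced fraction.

34/11

N_ring = 33 + 2·18 = 69
33(ω_s−ω_c) = −69(ω_r−ω_c),  ω_r=0, ω_c=1
ω_s = 1 − (69/33)(0−1) = 34/11
ω_s/ω_c = 34/11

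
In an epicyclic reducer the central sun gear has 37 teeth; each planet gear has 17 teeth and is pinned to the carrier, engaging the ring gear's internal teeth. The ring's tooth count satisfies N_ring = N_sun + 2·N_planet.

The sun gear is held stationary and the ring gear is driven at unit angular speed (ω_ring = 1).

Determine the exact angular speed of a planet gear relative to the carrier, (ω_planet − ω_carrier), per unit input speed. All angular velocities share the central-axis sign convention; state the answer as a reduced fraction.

N_ring = 37 + 2·17 = 71
37(ω_s−ω_c) = −71(ω_r−ω_c),  ω_s=0, ω_r=1
37(0−ω_c) = −71(1−ω_c)  ⇒  108ω_c = 71  ⇒  ω_c = 71/108
sun–planet: 37·(0−71/108) = −17·(ω_p−ω_c)  ⇒  ω_p−ω_c = −(37/17)·(-71/108) = 2627/1836

2627/1836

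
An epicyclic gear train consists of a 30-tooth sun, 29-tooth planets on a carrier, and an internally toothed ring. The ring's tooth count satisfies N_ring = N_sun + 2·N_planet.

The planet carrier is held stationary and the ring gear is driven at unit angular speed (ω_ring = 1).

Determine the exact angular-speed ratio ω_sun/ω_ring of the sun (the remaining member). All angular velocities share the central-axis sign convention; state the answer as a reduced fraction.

-44/15

N_ring = 30 + 2·29 = 88
30(ω_s−ω_c) = −88(ω_r−ω_c),  ω_c=0, ω_r=1
ω_s = 0 − (88/30)(1−0) = -44/15
ω_s/ω_r = -44/15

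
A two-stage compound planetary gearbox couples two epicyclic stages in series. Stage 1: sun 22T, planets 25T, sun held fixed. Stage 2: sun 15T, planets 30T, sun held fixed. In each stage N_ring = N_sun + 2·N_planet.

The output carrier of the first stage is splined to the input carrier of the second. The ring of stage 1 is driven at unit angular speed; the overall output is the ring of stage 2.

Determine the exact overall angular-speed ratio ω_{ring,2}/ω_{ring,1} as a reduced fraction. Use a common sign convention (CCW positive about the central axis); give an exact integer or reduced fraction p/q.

Stage 1: N_ring = 22 + 2·25 = 72
Stage 1: 22(ω_s−ω_c) = −72(ω_r−ω_c),  ω_s=0, ω_r=1
Stage 1: 22(0−ω_c) = −72(1−ω_c)  ⇒  94ω_c = 72  ⇒  ω_c = 36/47
  ⇒ ω_c¹/ω_r¹ = 36/47
Stage 2: N_ring = 15 + 2·30 = 75
Stage 2: 15(ω_s−ω_c) = −75(ω_r−ω_c),  ω_s=0, ω_c=1
Stage 2: ω_r = 1 − (15/75)(0−1) = 6/5
  ⇒ ω_r²/ω_c² = 6/5
Coupling ω_c² = ω_c¹ ⇒ overall = 36/47 × 6/5 = 216/235

216/235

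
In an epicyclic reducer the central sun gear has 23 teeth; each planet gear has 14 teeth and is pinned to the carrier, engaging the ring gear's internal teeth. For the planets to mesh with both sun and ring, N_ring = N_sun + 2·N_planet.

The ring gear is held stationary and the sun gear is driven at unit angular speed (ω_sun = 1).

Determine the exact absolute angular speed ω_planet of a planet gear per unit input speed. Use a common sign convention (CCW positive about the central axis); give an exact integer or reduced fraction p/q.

-23/28

N_ring = 23 + 2·14 = 51
23(ω_s−ω_c) = −51(ω_r−ω_c),  ω_r=0, ω_s=1
23(1−ω_c) = −51(0−ω_c)  ⇒  74ω_c = 23  ⇒  ω_c = 23/74
sun–planet: 23·(1−23/74) = −14·(ω_p−ω_c)  ⇒  ω_p−ω_c = −(23/14)·(51/74) = -1173/1036
ω_p = 23/74 − 1173/1036 = -23/28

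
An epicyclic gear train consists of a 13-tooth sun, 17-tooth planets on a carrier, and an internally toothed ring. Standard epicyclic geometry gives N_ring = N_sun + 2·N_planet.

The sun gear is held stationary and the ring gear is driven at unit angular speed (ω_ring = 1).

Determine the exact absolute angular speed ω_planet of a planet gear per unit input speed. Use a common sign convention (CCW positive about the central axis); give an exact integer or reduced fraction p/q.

N_ring = 13 + 2·17 = 47
13(ω_s−ω_c) = −47(ω_r−ω_c),  ω_s=0, ω_r=1
13(0−ω_c) = −47(1−ω_c)  ⇒  60ω_c = 47  ⇒  ω_c = 47/60
sun–planet: 13·(0−47/60) = −17·(ω_p−ω_c)  ⇒  ω_p−ω_c = −(13/17)·(-47/60) = 611/1020
ω_p = 47/60 + 611/1020 = 47/34

47/34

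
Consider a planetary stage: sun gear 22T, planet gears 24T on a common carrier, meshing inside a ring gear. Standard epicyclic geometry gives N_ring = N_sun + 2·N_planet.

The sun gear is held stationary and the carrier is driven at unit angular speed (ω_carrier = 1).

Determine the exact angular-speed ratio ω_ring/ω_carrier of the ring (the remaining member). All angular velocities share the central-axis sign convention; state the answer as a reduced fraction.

N_ring = 22 + 2·24 = 70
22(ω_s−ω_c) = −70(ω_r−ω_c),  ω_s=0, ω_c=1
ω_r = 1 − (22/70)(0−1) = 46/35
ω_r/ω_c = 46/35

46/35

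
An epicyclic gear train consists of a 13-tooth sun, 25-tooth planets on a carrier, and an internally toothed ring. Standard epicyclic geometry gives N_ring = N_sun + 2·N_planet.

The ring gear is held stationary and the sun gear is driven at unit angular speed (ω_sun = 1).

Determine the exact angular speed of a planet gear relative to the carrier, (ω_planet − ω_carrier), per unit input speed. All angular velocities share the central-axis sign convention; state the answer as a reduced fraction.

N_ring = 13 + 2·25 = 63
13(ω_s−ω_c) = −63(ω_r−ω_c),  ω_r=0, ω_s=1
13(1−ω_c) = −63(0−ω_c)  ⇒  76ω_c = 13  ⇒  ω_c = 13/76
sun–planet: 13·(1−13/76) = −25·(ω_p−ω_c)  ⇒  ω_p−ω_c = −(13/25)·(63/76) = -819/1900

-819/1900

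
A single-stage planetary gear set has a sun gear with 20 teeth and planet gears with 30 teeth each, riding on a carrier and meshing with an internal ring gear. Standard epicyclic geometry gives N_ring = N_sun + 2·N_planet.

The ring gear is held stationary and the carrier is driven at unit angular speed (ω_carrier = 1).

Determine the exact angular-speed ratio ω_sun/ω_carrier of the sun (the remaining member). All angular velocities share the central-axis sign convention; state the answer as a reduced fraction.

N_ring = 20 + 2·30 = 80
20(ω_s−ω_c) = −80(ω_r−ω_c),  ω_r=0, ω_c=1
ω_s = 1 − (80/20)(0−1) = 5
ω_s/ω_c = 5

5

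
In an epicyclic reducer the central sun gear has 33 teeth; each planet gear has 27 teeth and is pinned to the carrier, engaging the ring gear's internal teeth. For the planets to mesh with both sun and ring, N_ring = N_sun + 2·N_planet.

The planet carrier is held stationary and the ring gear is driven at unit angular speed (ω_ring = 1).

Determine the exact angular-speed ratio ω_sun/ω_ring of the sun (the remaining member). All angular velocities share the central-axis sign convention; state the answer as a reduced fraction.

-29/11

N_ring = 33 + 2·27 = 87
33(ω_s−ω_c) = −87(ω_r−ω_c),  ω_c=0, ω_r=1
ω_s = 0 − (87/33)(1−0) = -29/11
ω_s/ω_r = -29/11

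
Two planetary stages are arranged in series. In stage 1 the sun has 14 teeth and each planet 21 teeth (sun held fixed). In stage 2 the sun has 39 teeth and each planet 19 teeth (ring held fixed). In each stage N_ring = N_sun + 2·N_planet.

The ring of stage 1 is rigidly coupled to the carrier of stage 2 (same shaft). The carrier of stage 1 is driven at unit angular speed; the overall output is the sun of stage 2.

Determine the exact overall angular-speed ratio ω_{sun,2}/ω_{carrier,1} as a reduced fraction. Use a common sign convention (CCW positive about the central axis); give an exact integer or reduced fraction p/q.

Stage 1: N_ring = 14 + 2·21 = 56
Stage 1: 14(ω_s−ω_c) = −56(ω_r−ω_c),  ω_s=0, ω_c=1
Stage 1: ω_r = 1 − (14/56)(0−1) = 5/4
  ⇒ ω_r¹/ω_c¹ = 5/4
Stage 2: N_ring = 39 + 2·19 = 77
Stage 2: 39(ω_s−ω_c) = −77(ω_r−ω_c),  ω_r=0, ω_c=1
Stage 2: ω_s = 1 − (77/39)(0−1) = 116/39
  ⇒ ω_s²/ω_c² = 116/39
Coupling ω_c² = ω_r¹ ⇒ overall = 5/4 × 116/39 = 145/39

145/39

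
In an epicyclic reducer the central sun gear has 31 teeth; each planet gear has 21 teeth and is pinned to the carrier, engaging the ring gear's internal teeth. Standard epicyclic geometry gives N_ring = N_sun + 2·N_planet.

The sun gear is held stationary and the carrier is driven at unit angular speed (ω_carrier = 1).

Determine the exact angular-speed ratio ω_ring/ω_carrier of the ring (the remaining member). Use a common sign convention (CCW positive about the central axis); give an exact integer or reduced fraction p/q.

104/73

N_ring = 31 + 2·21 = 73
31(ω_s−ω_c) = −73(ω_r−ω_c),  ω_s=0, ω_c=1
ω_r = 1 − (31/73)(0−1) = 104/73
ω_r/ω_c = 104/73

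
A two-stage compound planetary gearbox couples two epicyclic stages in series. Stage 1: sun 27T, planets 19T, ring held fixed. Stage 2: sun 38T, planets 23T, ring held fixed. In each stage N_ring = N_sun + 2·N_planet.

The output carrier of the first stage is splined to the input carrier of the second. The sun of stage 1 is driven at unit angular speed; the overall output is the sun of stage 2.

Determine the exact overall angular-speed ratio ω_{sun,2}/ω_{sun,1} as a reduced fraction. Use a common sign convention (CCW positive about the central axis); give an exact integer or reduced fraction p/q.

1647/1748

Stage 1: N_ring = 27 + 2·19 = 65
Stage 1: 27(ω_s−ω_c) = −65(ω_r−ω_c),  ω_r=0, ω_s=1
Stage 1: 27(1−ω_c) = −65(0−ω_c)  ⇒  92ω_c = 27  ⇒  ω_c = 27/92
  ⇒ ω_c¹/ω_s¹ = 27/92
Stage 2: N_ring = 38 + 2·23 = 84
Stage 2: 38(ω_s−ω_c) = −84(ω_r−ω_c),  ω_r=0, ω_c=1
Stage 2: ω_s = 1 − (84/38)(0−1) = 61/19
  ⇒ ω_s²/ω_c² = 61/19
Coupling ω_c² = ω_c¹ ⇒ overall = 27/92 × 61/19 = 1647/1748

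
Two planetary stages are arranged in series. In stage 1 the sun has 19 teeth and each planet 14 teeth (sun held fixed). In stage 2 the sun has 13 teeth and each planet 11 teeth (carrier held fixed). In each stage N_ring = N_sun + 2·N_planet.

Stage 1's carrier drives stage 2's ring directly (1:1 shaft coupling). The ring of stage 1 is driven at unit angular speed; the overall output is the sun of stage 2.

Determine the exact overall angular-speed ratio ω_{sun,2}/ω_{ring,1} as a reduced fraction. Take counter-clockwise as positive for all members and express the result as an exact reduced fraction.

-1645/858

Stage 1: N_ring = 19 + 2·14 = 47
Stage 1: 19(ω_s−ω_c) = −47(ω_r−ω_c),  ω_s=0, ω_r=1
Stage 1: 19(0−ω_c) = −47(1−ω_c)  ⇒  66ω_c = 47  ⇒  ω_c = 47/66
  ⇒ ω_c¹/ω_r¹ = 47/66
Stage 2: N_ring = 13 + 2·11 = 35
Stage 2: 13(ω_s−ω_c) = −35(ω_r−ω_c),  ω_c=0, ω_r=1
Stage 2: ω_s = 0 − (35/13)(1−0) = -35/13
  ⇒ ω_s²/ω_r² = -35/13
Coupling ω_r² = ω_c¹ ⇒ overall = 47/66 × -35/13 = -1645/858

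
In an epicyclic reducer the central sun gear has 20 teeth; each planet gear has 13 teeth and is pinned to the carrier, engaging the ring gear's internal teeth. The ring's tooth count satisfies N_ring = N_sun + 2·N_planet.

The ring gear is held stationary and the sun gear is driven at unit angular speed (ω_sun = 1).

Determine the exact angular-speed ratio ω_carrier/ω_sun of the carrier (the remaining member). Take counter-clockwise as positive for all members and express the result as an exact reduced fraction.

10/33

N_ring = 20 + 2·13 = 46
20(ω_s−ω_c) = −46(ω_r−ω_c),  ω_r=0, ω_s=1
20(1−ω_c) = −46(0−ω_c)  ⇒  66ω_c = 20  ⇒  ω_c = 10/33
ω_c/ω_s = 10/33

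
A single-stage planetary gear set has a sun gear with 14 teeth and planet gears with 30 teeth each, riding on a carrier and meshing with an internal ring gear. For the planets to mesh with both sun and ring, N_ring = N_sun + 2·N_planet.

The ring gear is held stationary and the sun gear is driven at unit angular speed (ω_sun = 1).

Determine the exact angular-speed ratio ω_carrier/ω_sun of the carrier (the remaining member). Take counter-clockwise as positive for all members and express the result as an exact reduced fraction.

N_ring = 14 + 2·30 = 74
14(ω_s−ω_c) = −74(ω_r−ω_c),  ω_r=0, ω_s=1
14(1−ω_c) = −74(0−ω_c)  ⇒  88ω_c = 14  ⇒  ω_c = 7/44
ω_c/ω_s = 7/44

7/44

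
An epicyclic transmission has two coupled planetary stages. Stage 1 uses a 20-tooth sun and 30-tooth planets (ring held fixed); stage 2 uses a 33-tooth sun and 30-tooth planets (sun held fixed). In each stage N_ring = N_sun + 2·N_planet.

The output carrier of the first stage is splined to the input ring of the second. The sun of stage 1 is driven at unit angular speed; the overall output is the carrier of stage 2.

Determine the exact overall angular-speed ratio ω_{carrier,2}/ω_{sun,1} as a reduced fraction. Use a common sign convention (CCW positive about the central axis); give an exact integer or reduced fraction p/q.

31/210

Stage 1: N_ring = 20 + 2·30 = 80
Stage 1: 20(ω_s−ω_c) = −80(ω_r−ω_c),  ω_r=0, ω_s=1
Stage 1: 20(1−ω_c) = −80(0−ω_c)  ⇒  100ω_c = 20  ⇒  ω_c = 1/5
  ⇒ ω_c¹/ω_s¹ = 1/5
Stage 2: N_ring = 33 + 2·30 = 93
Stage 2: 33(ω_s−ω_c) = −93(ω_r−ω_c),  ω_s=0, ω_r=1
Stage 2: 33(0−ω_c) = −93(1−ω_c)  ⇒  126ω_c = 93  ⇒  ω_c = 31/42
  ⇒ ω_c²/ω_r² = 31/42
Coupling ω_r² = ω_c¹ ⇒ overall = 1/5 × 31/42 = 31/210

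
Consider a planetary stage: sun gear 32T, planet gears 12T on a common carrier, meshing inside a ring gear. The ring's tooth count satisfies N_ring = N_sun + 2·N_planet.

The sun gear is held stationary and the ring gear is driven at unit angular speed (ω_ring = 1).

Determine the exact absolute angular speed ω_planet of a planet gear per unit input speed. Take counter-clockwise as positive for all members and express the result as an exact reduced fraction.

N_ring = 32 + 2·12 = 56
32(ω_s−ω_c) = −56(ω_r−ω_c),  ω_s=0, ω_r=1
32(0−ω_c) = −56(1−ω_c)  ⇒  88ω_c = 56  ⇒  ω_c = 7/11
sun–planet: 32·(0−7/11) = −12·(ω_p−ω_c)  ⇒  ω_p−ω_c = −(32/12)·(-7/11) = 56/33
ω_p = 7/11 + 56/33 = 7/3

7/3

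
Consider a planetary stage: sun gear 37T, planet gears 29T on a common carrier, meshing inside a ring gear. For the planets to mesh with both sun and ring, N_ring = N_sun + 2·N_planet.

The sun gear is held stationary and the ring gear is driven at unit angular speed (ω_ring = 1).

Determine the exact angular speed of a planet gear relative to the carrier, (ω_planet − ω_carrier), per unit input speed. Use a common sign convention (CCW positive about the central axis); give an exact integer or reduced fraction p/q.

N_ring = 37 + 2·29 = 95
37(ω_s−ω_c) = −95(ω_r−ω_c),  ω_s=0, ω_r=1
37(0−ω_c) = −95(1−ω_c)  ⇒  132ω_c = 95  ⇒  ω_c = 95/132
sun–planet: 37·(0−95/132) = −29·(ω_p−ω_c)  ⇒  ω_p−ω_c = −(37/29)·(-95/132) = 3515/3828

3515/3828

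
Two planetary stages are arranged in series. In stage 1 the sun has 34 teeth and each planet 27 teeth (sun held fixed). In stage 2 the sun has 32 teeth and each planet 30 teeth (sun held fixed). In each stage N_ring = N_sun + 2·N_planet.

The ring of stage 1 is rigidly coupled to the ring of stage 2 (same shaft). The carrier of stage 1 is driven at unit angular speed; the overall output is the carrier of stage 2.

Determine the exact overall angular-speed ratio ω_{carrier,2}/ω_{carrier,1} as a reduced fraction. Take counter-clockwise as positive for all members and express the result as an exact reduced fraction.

Stage 1: N_ring = 34 + 2·27 = 88
Stage 1: 34(ω_s−ω_c) = −88(ω_r−ω_c),  ω_s=0, ω_c=1
Stage 1: ω_r = 1 − (34/88)(0−1) = 61/44
  ⇒ ω_r¹/ω_c¹ = 61/44
Stage 2: N_ring = 32 + 2·30 = 92
Stage 2: 32(ω_s−ω_c) = −92(ω_r−ω_c),  ω_s=0, ω_r=1
Stage 2: 32(0−ω_c) = −92(1−ω_c)  ⇒  124ω_c = 92  ⇒  ω_c = 23/31
  ⇒ ω_c²/ω_r² = 23/31
Coupling ω_r² = ω_r¹ ⇒ overall = 61/44 × 23/31 = 1403/1364

1403/1364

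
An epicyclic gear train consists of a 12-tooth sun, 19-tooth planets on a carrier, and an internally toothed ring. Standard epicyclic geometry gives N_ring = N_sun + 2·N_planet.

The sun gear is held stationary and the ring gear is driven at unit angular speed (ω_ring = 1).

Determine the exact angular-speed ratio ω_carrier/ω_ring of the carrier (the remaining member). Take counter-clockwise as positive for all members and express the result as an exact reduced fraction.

N_ring = 12 + 2·19 = 50
12(ω_s−ω_c) = −50(ω_r−ω_c),  ω_s=0, ω_r=1
12(0−ω_c) = −50(1−ω_c)  ⇒  62ω_c = 50  ⇒  ω_c = 25/31
ω_c/ω_r = 25/31

25/31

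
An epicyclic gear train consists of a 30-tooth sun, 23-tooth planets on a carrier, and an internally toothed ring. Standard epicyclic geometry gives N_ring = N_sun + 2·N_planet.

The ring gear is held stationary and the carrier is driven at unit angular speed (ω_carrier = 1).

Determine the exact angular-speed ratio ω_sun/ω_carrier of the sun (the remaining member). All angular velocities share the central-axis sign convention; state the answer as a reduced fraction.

53/15

N_ring = 30 + 2·23 = 76
30(ω_s−ω_c) = −76(ω_r−ω_c),  ω_r=0, ω_c=1
ω_s = 1 − (76/30)(0−1) = 53/15
ω_s/ω_c = 53/15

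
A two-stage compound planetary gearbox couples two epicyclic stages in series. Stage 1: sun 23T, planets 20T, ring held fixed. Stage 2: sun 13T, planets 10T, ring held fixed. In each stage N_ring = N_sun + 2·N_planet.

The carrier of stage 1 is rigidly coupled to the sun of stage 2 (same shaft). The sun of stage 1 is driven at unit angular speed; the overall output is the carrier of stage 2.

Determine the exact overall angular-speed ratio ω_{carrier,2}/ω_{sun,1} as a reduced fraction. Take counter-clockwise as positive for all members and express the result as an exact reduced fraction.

13/172

Stage 1: N_ring = 23 + 2·20 = 63
Stage 1: 23(ω_s−ω_c) = −63(ω_r−ω_c),  ω_r=0, ω_s=1
Stage 1: 23(1−ω_c) = −63(0−ω_c)  ⇒  86ω_c = 23  ⇒  ω_c = 23/86
  ⇒ ω_c¹/ω_s¹ = 23/86
Stage 2: N_ring = 13 + 2·10 = 33
Stage 2: 13(ω_s−ω_c) = −33(ω_r−ω_c),  ω_r=0, ω_s=1
Stage 2: 13(1−ω_c) = −33(0−ω_c)  ⇒  46ω_c = 13  ⇒  ω_c = 13/46
  ⇒ ω_c²/ω_s² = 13/46
Coupling ω_s² = ω_c¹ ⇒ overall = 23/86 × 13/46 = 13/172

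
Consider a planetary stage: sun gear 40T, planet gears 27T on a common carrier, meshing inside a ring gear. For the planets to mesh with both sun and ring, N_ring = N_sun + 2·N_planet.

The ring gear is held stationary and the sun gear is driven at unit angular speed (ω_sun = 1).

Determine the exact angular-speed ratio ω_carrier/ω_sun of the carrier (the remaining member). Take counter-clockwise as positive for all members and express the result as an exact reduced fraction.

N_ring = 40 + 2·27 = 94
40(ω_s−ω_c) = −94(ω_r−ω_c),  ω_r=0, ω_s=1
40(1−ω_c) = −94(0−ω_c)  ⇒  134ω_c = 40  ⇒  ω_c = 20/67
ω_c/ω_s = 20/67

20/67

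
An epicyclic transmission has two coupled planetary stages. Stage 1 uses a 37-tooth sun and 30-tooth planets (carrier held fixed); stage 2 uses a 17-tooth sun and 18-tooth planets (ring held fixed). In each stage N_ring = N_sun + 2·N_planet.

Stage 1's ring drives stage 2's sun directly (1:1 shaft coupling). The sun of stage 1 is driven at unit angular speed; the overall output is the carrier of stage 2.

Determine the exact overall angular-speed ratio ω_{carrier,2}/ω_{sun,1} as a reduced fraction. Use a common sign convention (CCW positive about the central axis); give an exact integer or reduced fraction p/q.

-629/6790

Stage 1: N_ring = 37 + 2·30 = 97
Stage 1: 37(ω_s−ω_c) = −97(ω_r−ω_c),  ω_c=0, ω_s=1
Stage 1: ω_r = 0 − (37/97)(1−0) = -37/97
  ⇒ ω_r¹/ω_s¹ = -37/97
Stage 2: N_ring = 17 + 2·18 = 53
Stage 2: 17(ω_s−ω_c) = −53(ω_r−ω_c),  ω_r=0, ω_s=1
Stage 2: 17(1−ω_c) = −53(0−ω_c)  ⇒  70ω_c = 17  ⇒  ω_c = 17/70
  ⇒ ω_c²/ω_s² = 17/70
Coupling ω_s² = ω_r¹ ⇒ overall = -37/97 × 17/70 = -629/6790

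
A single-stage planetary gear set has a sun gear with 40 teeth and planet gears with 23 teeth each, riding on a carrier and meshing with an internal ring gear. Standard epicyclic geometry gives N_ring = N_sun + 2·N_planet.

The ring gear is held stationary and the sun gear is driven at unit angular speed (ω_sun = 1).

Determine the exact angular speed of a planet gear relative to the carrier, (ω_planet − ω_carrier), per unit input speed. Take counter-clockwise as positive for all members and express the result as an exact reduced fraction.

-1720/1449

N_ring = 40 + 2·23 = 86
40(ω_s−ω_c) = −86(ω_r−ω_c),  ω_r=0, ω_s=1
40(1−ω_c) = −86(0−ω_c)  ⇒  126ω_c = 40  ⇒  ω_c = 20/63
sun–planet: 40·(1−20/63) = −23·(ω_p−ω_c)  ⇒  ω_p−ω_c = −(40/23)·(43/63) = -1720/1449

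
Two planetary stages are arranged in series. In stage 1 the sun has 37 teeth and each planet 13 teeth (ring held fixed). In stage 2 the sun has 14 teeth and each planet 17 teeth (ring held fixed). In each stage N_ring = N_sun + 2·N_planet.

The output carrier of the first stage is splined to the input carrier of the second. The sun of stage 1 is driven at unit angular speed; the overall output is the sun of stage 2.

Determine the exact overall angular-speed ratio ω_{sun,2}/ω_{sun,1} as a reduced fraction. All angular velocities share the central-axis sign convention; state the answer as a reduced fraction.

1147/700

Stage 1: N_ring = 37 + 2·13 = 63
Stage 1: 37(ω_s−ω_c) = −63(ω_r−ω_c),  ω_r=0, ω_s=1
Stage 1: 37(1−ω_c) = −63(0−ω_c)  ⇒  100ω_c = 37  ⇒  ω_c = 37/100
  ⇒ ω_c¹/ω_s¹ = 37/100
Stage 2: N_ring = 14 + 2·17 = 48
Stage 2: 14(ω_s−ω_c) = −48(ω_r−ω_c),  ω_r=0, ω_c=1
Stage 2: ω_s = 1 − (48/14)(0−1) = 31/7
  ⇒ ω_s²/ω_c² = 31/7
Coupling ω_c² = ω_c¹ ⇒ overall = 37/100 × 31/7 = 1147/700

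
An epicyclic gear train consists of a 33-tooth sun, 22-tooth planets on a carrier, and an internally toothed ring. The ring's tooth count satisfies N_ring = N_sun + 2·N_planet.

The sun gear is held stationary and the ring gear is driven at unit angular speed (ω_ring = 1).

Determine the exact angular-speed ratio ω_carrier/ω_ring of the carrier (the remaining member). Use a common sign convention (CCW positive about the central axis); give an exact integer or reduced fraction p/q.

7/10

N_ring = 33 + 2·22 = 77
33(ω_s−ω_c) = −77(ω_r−ω_c),  ω_s=0, ω_r=1
33(0−ω_c) = −77(1−ω_c)  ⇒  110ω_c = 77  ⇒  ω_c = 7/10
ω_c/ω_r = 7/10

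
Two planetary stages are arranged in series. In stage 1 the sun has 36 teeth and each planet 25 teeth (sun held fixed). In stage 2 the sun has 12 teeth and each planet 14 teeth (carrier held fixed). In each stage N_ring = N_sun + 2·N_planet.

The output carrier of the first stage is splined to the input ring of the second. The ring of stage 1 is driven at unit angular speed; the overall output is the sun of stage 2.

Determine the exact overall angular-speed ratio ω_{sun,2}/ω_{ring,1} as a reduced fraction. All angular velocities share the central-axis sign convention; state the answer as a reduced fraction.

-430/183

Stage 1: N_ring = 36 + 2·25 = 86
Stage 1: 36(ω_s−ω_c) = −86(ω_r−ω_c),  ω_s=0, ω_r=1
Stage 1: 36(0−ω_c) = −86(1−ω_c)  ⇒  122ω_c = 86  ⇒  ω_c = 43/61
  ⇒ ω_c¹/ω_r¹ = 43/61
Stage 2: N_ring = 12 + 2·14 = 40
Stage 2: 12(ω_s−ω_c) = −40(ω_r−ω_c),  ω_c=0, ω_r=1
Stage 2: ω_s = 0 − (40/12)(1−0) = -10/3
  ⇒ ω_s²/ω_r² = -10/3
Coupling ω_r² = ω_c¹ ⇒ overall = 43/61 × -10/3 = -430/183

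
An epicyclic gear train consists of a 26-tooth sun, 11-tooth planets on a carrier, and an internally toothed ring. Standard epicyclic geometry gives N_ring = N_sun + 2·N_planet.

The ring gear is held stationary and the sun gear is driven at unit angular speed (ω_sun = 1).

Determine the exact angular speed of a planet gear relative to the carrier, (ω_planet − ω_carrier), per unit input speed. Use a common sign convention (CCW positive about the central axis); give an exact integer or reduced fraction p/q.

N_ring = 26 + 2·11 = 48
26(ω_s−ω_c) = −48(ω_r−ω_c),  ω_r=0, ω_s=1
26(1−ω_c) = −48(0−ω_c)  ⇒  74ω_c = 26  ⇒  ω_c = 13/37
sun–planet: 26·(1−13/37) = −11·(ω_p−ω_c)  ⇒  ω_p−ω_c = −(26/11)·(24/37) = -624/407

-624/407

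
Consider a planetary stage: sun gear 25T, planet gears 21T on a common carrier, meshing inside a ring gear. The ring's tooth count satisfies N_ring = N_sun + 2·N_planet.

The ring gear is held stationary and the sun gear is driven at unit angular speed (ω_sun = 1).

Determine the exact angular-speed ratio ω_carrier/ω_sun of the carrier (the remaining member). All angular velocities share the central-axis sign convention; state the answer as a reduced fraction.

N_ring = 25 + 2·21 = 67
25(ω_s−ω_c) = −67(ω_r−ω_c),  ω_r=0, ω_s=1
25(1−ω_c) = −67(0−ω_c)  ⇒  92ω_c = 25  ⇒  ω_c = 25/92
ω_c/ω_s = 25/92

25/92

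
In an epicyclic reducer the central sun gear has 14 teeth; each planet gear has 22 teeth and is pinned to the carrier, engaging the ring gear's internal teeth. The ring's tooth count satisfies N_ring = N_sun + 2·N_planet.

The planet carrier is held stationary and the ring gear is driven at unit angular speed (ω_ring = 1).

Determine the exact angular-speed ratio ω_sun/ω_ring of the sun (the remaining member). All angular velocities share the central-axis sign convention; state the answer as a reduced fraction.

N_ring = 14 + 2·22 = 58
14(ω_s−ω_c) = −58(ω_r−ω_c),  ω_c=0, ω_r=1
ω_s = 0 − (58/14)(1−0) = -29/7
ω_s/ω_r = -29/7

-29/7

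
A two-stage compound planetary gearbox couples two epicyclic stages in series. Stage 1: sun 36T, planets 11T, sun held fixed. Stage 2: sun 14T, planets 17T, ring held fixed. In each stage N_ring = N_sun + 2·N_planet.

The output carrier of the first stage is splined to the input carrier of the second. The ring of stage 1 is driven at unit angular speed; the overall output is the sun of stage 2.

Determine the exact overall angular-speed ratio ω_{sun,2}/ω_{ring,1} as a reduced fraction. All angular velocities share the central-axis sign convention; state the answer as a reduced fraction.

899/329

Stage 1: N_ring = 36 + 2·11 = 58
Stage 1: 36(ω_s−ω_c) = −58(ω_r−ω_c),  ω_s=0, ω_r=1
Stage 1: 36(0−ω_c) = −58(1−ω_c)  ⇒  94ω_c = 58  ⇒  ω_c = 29/47
  ⇒ ω_c¹/ω_r¹ = 29/47
Stage 2: N_ring = 14 + 2·17 = 48
Stage 2: 14(ω_s−ω_c) = −48(ω_r−ω_c),  ω_r=0, ω_c=1
Stage 2: ω_s = 1 − (48/14)(0−1) = 31/7
  ⇒ ω_s²/ω_c² = 31/7
Coupling ω_c² = ω_c¹ ⇒ overall = 29/47 × 31/7 = 899/329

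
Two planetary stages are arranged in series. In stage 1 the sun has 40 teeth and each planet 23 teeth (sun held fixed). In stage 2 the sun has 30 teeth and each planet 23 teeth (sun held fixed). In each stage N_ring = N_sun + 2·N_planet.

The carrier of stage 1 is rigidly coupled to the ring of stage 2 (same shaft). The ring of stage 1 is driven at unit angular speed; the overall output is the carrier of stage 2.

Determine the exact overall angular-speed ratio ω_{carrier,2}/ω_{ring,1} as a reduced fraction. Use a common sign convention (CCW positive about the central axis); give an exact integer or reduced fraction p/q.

Stage 1: N_ring = 40 + 2·23 = 86
Stage 1: 40(ω_s−ω_c) = −86(ω_r−ω_c),  ω_s=0, ω_r=1
Stage 1: 40(0−ω_c) = −86(1−ω_c)  ⇒  126ω_c = 86  ⇒  ω_c = 43/63
  ⇒ ω_c¹/ω_r¹ = 43/63
Stage 2: N_ring = 30 + 2·23 = 76
Stage 2: 30(ω_s−ω_c) = −76(ω_r−ω_c),  ω_s=0, ω_r=1
Stage 2: 30(0−ω_c) = −76(1−ω_c)  ⇒  106ω_c = 76  ⇒  ω_c = 38/53
  ⇒ ω_c²/ω_r² = 38/53
Coupling ω_r² = ω_c¹ ⇒ overall = 43/63 × 38/53 = 1634/3339

1634/3339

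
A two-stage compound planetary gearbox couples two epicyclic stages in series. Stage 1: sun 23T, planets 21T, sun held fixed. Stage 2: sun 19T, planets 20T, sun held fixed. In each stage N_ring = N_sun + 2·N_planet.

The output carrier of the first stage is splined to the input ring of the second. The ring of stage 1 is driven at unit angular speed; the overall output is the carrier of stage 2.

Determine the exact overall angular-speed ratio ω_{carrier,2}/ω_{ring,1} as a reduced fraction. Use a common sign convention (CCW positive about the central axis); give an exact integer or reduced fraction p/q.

Stage 1: N_ring = 23 + 2·21 = 65
Stage 1: 23(ω_s−ω_c) = −65(ω_r−ω_c),  ω_s=0, ω_r=1
Stage 1: 23(0−ω_c) = −65(1−ω_c)  ⇒  88ω_c = 65  ⇒  ω_c = 65/88
  ⇒ ω_c¹/ω_r¹ = 65/88
Stage 2: N_ring = 19 + 2·20 = 59
Stage 2: 19(ω_s−ω_c) = −59(ω_r−ω_c),  ω_s=0, ω_r=1
Stage 2: 19(0−ω_c) = −59(1−ω_c)  ⇒  78ω_c = 59  ⇒  ω_c = 59/78
  ⇒ ω_c²/ω_r² = 59/78
Coupling ω_r² = ω_c¹ ⇒ overall = 65/88 × 59/78 = 295/528

295/528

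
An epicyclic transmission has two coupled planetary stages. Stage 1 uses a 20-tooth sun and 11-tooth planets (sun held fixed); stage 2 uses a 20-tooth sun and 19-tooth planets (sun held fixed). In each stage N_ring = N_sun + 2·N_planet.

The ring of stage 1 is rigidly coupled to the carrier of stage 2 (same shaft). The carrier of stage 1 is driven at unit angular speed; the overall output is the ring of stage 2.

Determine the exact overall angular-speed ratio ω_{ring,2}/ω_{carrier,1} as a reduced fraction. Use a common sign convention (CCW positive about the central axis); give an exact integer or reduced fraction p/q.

Stage 1: N_ring = 20 + 2·11 = 42
Stage 1: 20(ω_s−ω_c) = −42(ω_r−ω_c),  ω_s=0, ω_c=1
Stage 1: ω_r = 1 − (20/42)(0−1) = 31/21
  ⇒ ω_r¹/ω_c¹ = 31/21
Stage 2: N_ring = 20 + 2·19 = 58
Stage 2: 20(ω_s−ω_c) = −58(ω_r−ω_c),  ω_s=0, ω_c=1
Stage 2: ω_r = 1 − (20/58)(0−1) = 39/29
  ⇒ ω_r²/ω_c² = 39/29
Coupling ω_c² = ω_r¹ ⇒ overall = 31/21 × 39/29 = 403/203

403/203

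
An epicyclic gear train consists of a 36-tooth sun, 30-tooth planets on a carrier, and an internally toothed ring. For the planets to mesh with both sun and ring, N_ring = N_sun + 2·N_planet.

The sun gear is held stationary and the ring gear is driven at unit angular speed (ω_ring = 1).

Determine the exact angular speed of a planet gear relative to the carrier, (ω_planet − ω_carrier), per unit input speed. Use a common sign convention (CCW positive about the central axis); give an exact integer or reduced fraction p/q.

48/55

N_ring = 36 + 2·30 = 96
36(ω_s−ω_c) = −96(ω_r−ω_c),  ω_s=0, ω_r=1
36(0−ω_c) = −96(1−ω_c)  ⇒  132ω_c = 96  ⇒  ω_c = 8/11
sun–planet: 36·(0−8/11) = −30·(ω_p−ω_c)  ⇒  ω_p−ω_c = −(36/30)·(-8/11) = 48/55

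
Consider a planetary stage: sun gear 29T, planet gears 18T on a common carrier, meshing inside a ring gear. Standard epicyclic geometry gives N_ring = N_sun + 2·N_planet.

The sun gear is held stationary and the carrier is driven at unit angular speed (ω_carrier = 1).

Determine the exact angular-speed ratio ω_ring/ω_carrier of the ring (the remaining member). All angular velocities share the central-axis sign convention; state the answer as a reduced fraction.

N_ring = 29 + 2·18 = 65
29(ω_s−ω_c) = −65(ω_r−ω_c),  ω_s=0, ω_c=1
ω_r = 1 − (29/65)(0−1) = 94/65
ω_r/ω_c = 94/65

94/65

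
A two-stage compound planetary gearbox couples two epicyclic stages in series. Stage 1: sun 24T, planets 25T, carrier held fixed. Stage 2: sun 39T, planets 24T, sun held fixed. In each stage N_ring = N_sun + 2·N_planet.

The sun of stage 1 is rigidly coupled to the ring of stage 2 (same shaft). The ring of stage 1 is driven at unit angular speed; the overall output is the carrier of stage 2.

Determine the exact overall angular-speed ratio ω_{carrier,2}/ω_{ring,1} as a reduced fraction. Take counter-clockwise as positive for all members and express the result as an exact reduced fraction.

Stage 1: N_ring = 24 + 2·25 = 74
Stage 1: 24(ω_s−ω_c) = −74(ω_r−ω_c),  ω_c=0, ω_r=1
Stage 1: ω_s = 0 − (74/24)(1−0) = -37/12
  ⇒ ω_s¹/ω_r¹ = -37/12
Stage 2: N_ring = 39 + 2·24 = 87
Stage 2: 39(ω_s−ω_c) = −87(ω_r−ω_c),  ω_s=0, ω_r=1
Stage 2: 39(0−ω_c) = −87(1−ω_c)  ⇒  126ω_c = 87  ⇒  ω_c = 29/42
  ⇒ ω_c²/ω_r² = 29/42
Coupling ω_r² = ω_s¹ ⇒ overall = -37/12 × 29/42 = -1073/504

-1073/504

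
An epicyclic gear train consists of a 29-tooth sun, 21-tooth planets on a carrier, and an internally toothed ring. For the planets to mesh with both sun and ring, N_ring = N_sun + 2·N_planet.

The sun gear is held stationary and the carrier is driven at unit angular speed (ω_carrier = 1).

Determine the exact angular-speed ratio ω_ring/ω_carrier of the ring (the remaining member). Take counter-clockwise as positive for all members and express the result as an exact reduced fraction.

100/71

N_ring = 29 + 2·21 = 71
29(ω_s−ω_c) = −71(ω_r−ω_c),  ω_s=0, ω_c=1
ω_r = 1 − (29/71)(0−1) = 100/71
ω_r/ω_c = 100/71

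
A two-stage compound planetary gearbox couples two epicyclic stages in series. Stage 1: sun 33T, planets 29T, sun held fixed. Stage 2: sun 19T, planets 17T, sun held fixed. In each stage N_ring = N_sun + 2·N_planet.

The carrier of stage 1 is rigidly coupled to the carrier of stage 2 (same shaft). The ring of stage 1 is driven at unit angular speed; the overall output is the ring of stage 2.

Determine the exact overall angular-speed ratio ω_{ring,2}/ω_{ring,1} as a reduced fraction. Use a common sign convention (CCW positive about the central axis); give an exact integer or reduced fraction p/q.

1638/1643

Stage 1: N_ring = 33 + 2·29 = 91
Stage 1: 33(ω_s−ω_c) = −91(ω_r−ω_c),  ω_s=0, ω_r=1
Stage 1: 33(0−ω_c) = −91(1−ω_c)  ⇒  124ω_c = 91  ⇒  ω_c = 91/124
  ⇒ ω_c¹/ω_r¹ = 91/124
Stage 2: N_ring = 19 + 2·17 = 53
Stage 2: 19(ω_s−ω_c) = −53(ω_r−ω_c),  ω_s=0, ω_c=1
Stage 2: ω_r = 1 − (19/53)(0−1) = 72/53
  ⇒ ω_r²/ω_c² = 72/53
Coupling ω_c² = ω_c¹ ⇒ overall = 91/124 × 72/53 = 1638/1643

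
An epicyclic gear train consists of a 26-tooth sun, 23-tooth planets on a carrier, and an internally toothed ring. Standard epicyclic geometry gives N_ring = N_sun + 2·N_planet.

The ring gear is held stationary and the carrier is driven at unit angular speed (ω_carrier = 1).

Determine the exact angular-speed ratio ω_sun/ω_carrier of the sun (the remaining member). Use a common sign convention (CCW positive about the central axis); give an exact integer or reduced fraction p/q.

49/13

N_ring = 26 + 2·23 = 72
26(ω_s−ω_c) = −72(ω_r−ω_c),  ω_r=0, ω_c=1
ω_s = 1 − (72/26)(0−1) = 49/13
ω_s/ω_c = 49/13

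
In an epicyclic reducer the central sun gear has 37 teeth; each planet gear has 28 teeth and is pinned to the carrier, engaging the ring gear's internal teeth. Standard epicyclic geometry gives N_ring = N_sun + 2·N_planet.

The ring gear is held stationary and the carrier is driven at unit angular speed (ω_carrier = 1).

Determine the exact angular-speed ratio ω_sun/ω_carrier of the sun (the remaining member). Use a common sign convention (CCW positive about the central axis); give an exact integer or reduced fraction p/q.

130/37

N_ring = 37 + 2·28 = 93
37(ω_s−ω_c) = −93(ω_r−ω_c),  ω_r=0, ω_c=1
ω_s = 1 − (93/37)(0−1) = 130/37
ω_s/ω_c = 130/37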